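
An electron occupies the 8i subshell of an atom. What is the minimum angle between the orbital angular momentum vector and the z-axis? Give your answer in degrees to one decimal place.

8i means n = 8, l = 6.
|L|² = l(l+1)ℏ² = 42ℏ², so |L| = √42 ℏ.
The smallest angle corresponds to the largest L_z, i.e. m_l = l = 6, giving L_z = 6ℏ.
cos θ_min = 6/√42, so θ_min ≈ 22.2°.

θ_min ≈ 22.2°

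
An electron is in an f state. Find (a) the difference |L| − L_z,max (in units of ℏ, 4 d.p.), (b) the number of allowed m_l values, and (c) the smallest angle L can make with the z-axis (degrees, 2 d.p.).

For an f orbital, l = 3.
|L| − L_z,max = (2√3 − 3)ℏ ≈ 0.4641ℏ.
There are 2l+1 = 7 values of m_l.
cos θ_min = 3/√12, so θ_min ≈ 30.00°.

|L|−L_z,max ≈ 0.4641ℏ; 7 values; θ_min ≈ 30.00°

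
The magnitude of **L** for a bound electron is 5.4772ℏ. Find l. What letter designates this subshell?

Since |L|² = l(l+1)ℏ², l(l+1) = 30.
Solving: l = 5.

l = 5 (h orbital)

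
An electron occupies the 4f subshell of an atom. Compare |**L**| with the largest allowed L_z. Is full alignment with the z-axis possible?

No: L_z,max = 3ℏ < |L| = 2√3 ℏ ≈ 3.464ℏ

For 4f, l = 3.
|L| = 2√3 ℏ ≈ 3.4641ℏ, while L_z,max = lℏ = 3ℏ.
Since |L| > L_z,max, the vector can never point exactly along z; the closest it comes is θ_min = arccos(3/√12) ≈ 30.0°.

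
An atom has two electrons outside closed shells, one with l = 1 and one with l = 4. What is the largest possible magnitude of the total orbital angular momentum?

|L_tot|_max = √30 ℏ ≈ 5.477ℏ

L runs from |1 − 4| = 3 to 1 + 4 = 5.
Allowed values: L = 3, 4, 5.
The largest magnitude corresponds to L = 5: |L_tot| = ℏ√(5·6) = √30 ℏ.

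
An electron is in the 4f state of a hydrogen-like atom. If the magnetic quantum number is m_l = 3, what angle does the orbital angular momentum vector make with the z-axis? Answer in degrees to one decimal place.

θ ≈ 30.0°

For 4f, l = 3.
|L|² = l(l+1)ℏ² = 12ℏ², so |L| = 2√3 ℏ.
L_z = m_l ℏ = 3ℏ.
cos θ = L_z/|L| = 3/√12, so θ ≈ 30.0°.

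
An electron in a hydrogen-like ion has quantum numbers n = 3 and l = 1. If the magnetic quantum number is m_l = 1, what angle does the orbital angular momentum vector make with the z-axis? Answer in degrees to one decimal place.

|L| = √(l(l+1)) ℏ = √2 ℏ.
L_z = m_l ℏ = 1ℏ.
cos θ = L_z/|L| = 1/√2, so θ ≈ 45.0°.

θ ≈ 45.0°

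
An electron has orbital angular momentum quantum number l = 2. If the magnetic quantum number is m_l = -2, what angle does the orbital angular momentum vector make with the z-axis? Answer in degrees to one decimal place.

|L| = √(l(l+1)) ℏ = √6 ℏ.
L_z = m_l ℏ = −2ℏ.
cos θ = L_z/|L| = -2/√6, so θ ≈ 144.7°.

θ ≈ 144.7°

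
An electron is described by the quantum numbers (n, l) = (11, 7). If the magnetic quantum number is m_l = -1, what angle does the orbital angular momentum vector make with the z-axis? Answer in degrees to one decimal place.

θ ≈ 97.7°

|L| = ℏ√(l(l+1)) = 2√14 ℏ.
L_z = m_l ℏ = −1ℏ.
cos θ = L_z/|L| = -1/√56, so θ ≈ 97.7°.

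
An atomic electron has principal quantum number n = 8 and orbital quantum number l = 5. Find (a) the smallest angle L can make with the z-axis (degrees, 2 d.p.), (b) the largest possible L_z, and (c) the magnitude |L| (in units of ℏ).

θ_min ≈ 24.09°; L_z,max = 5ℏ; |L| = √30 ℏ ≈ 5.477ℏ

cos θ_min = 5/√30, so θ_min ≈ 24.09°.
L_z,max = lℏ = 5ℏ.
|L| = ℏ√(5·6) = √30 ℏ ≈ 5.477ℏ.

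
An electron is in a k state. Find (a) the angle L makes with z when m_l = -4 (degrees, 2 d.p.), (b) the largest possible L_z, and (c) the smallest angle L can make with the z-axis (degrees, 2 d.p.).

θ(m_l=-4) ≈ 122.31°; L_z,max = 7ℏ; θ_min ≈ 20.70°

The letter k corresponds to l = 7.
For m_l = -4: cos θ = -4/√56, θ ≈ 122.31°.
L_z,max = lℏ = 7ℏ.
cos θ_min = 7/√56, so θ_min ≈ 20.70°.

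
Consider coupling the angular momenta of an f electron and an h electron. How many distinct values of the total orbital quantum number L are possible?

7

By the triangle rule, |l₁ − l₂| ≤ L ≤ l₁ + l₂.
Allowed values: L = 2, 3, 4, 5, 6, 7, 8.
That is 7 values.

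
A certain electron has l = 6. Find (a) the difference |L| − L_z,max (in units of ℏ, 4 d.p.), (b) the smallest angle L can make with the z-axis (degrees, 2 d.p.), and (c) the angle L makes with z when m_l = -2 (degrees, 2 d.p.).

|L|−L_z,max ≈ 0.4807ℏ; θ_min ≈ 22.21°; θ(m_l=-2) ≈ 107.98°

|L| − L_z,max = (√42 − 6)ℏ ≈ 0.4807ℏ.
cos θ_min = 6/√42, so θ_min ≈ 22.21°.
For m_l = -2: cos θ = -2/√42, θ ≈ 107.98°.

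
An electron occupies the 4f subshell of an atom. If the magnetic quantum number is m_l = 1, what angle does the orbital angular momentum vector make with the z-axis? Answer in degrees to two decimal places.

θ ≈ 73.22°

4f means n = 4, l = 3.
|L| = √(l(l+1)) ℏ = 2√3 ℏ.
L_z = m_l ℏ = 1ℏ.
cos θ = L_z/|L| = 1/√12, so θ ≈ 73.22°.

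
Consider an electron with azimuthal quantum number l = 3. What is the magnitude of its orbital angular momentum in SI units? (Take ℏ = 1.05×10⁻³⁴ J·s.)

|L| = ℏ√(l(l+1)) = ℏ√(3·4) = 2√3 ℏ
Numerically, |L| = 3.464 × (1.05×10⁻³⁴ J·s) = 3.64×10⁻³⁴ J·s.

|L| = 3.64×10⁻³⁴ J·s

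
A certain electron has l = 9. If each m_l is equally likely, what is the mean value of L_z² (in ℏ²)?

⟨L_z²⟩ = 30 ℏ²

m_l ∈ {-9, -8, -7, -6, -5, -4, -3, -2, -1, 0, 1, 2, 3, 4, 5, 6, 7, 8, 9}.
⟨L_z²⟩ = ℏ²·(Σ m_l²)/(2l+1) = ℏ²·570/19 = 30ℏ².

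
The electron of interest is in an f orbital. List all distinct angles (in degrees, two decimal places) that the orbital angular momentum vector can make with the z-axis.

For an f orbital, l = 3.
|L|² = l(l+1)ℏ² = 12ℏ², so |L| = 2√3 ℏ.
cos θ = m_l/√12 for each m_l ∈ {-3, -2, -1, 0, 1, 2, 3}.

θ ∈ {30.00°, 54.74°, 73.22°, 90.00°, 106.78°, 125.26°, 150.00°}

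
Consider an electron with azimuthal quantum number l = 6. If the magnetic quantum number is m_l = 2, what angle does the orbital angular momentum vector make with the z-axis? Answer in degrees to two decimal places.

θ ≈ 72.02°

|L|² = l(l+1)ℏ² = 42ℏ², so |L| = √42 ℏ.
L_z = m_l ℏ = 2ℏ.
cos θ = L_z/|L| = 2/√42, so θ ≈ 72.02°.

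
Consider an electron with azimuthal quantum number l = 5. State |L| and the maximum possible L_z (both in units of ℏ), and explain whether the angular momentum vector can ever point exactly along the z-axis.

No: L_z,max = 5ℏ < |L| = √30 ℏ ≈ 5.477ℏ

|L| = √30 ℏ ≈ 5.4772ℏ, while L_z,max = lℏ = 5ℏ.
Since |L| > L_z,max, the vector can never point exactly along z; the closest it comes is θ_min = arccos(5/√30) ≈ 24.1°.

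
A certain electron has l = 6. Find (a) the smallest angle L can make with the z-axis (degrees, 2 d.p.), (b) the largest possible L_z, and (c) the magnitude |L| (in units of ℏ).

cos θ_min = 6/√42, so θ_min ≈ 22.21°.
L_z,max = lℏ = 6ℏ.
|L| = ℏ√(6·7) = √42 ℏ ≈ 6.481ℏ.

θ_min ≈ 22.21°; L_z,max = 6ℏ; |L| = √42 ℏ ≈ 6.481ℏ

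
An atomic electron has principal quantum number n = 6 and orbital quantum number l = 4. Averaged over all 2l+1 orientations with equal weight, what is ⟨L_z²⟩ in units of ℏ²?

m_l runs from −4 to 4, i.e. {-4, -3, -2, -1, 0, 1, 2, 3, 4}.
⟨L_z²⟩ = ℏ²·(Σ m_l²)/(2l+1) = ℏ²·60/9 = 6.667ℏ².

⟨L_z²⟩ = 6.667 ℏ²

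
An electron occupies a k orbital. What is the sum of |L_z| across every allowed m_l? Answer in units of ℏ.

A k state has l = 7.
The allowed m_l values are -7, -6, -5, -4, -3, -2, -1, 0, 1, 2, 3, 4, 5, 6, 7.
Σ|m_l| = 2(1+2+…+7) = 56.

Σ|L_z| = 56 ℏ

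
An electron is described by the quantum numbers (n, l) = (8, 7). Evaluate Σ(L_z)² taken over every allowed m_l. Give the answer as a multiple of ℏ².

m_l runs from −7 to 7, i.e. {-7, -6, -5, -4, -3, -2, -1, 0, 1, 2, 3, 4, 5, 6, 7}.
Summing m² from −7 to 7: Σ m_l² = 280.

Σ(L_z)² = 280 ℏ²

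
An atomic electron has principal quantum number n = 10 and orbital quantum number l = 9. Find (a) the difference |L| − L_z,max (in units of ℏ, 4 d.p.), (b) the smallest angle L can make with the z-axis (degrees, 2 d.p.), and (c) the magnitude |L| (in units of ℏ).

|L| − L_z,max = (3√10 − 9)ℏ ≈ 0.4868ℏ.
cos θ_min = 9/√90, so θ_min ≈ 18.43°.
|L| = ℏ√(9·10) = 3√10 ℏ ≈ 9.487ℏ.

|L|−L_z,max ≈ 0.4868ℏ; θ_min ≈ 18.43°; |L| = 3√10 ℏ ≈ 9.487ℏ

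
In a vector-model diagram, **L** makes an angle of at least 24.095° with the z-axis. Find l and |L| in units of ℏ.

l = 5, |L| = √30 ℏ ≈ 5.477ℏ

At minimum angle, m_l = l, so cos θ = l/√(l(l+1)); cos²θ = l/(l+1) = 0.8333.
Thus l = 0.8333/(1 − 0.8333) ≈ 5.
Then |L| = ℏ√(5·6) = √30 ℏ.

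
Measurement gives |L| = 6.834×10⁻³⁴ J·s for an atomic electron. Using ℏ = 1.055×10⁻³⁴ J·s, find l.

l = 6

|L|/ℏ = (6.834×10⁻³⁴)/(1.055×10⁻³⁴) ≈ 6.478.
l(l+1) ≈ 6.478² ≈ 41.96, so l = 6.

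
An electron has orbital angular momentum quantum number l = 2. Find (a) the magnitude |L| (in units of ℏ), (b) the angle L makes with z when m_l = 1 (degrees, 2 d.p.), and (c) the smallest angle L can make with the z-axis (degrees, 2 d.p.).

|L| = √6 ℏ ≈ 2.449ℏ; θ(m_l=1) ≈ 65.91°; θ_min ≈ 35.26°

|L| = ℏ√(2·3) = √6 ℏ ≈ 2.449ℏ.
For m_l = 1: cos θ = 1/√6, θ ≈ 65.91°.
cos θ_min = 2/√6, so θ_min ≈ 35.26°.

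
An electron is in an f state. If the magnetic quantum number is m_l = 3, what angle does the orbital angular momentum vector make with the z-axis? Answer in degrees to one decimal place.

θ ≈ 30.0°

For an f orbital, l = 3.
|L|² = l(l+1)ℏ² = 12ℏ², so |L| = 2√3 ℏ.
L_z = m_l ℏ = 3ℏ.
cos θ = L_z/|L| = 3/√12, so θ ≈ 30.0°.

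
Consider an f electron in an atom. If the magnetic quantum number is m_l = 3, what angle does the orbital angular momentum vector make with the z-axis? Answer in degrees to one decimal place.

An f state has l = 3.
|L| = ℏ√(l(l+1)) = 2√3 ℏ.
L_z = m_l ℏ = 3ℏ.
cos θ = L_z/|L| = 3/√12, so θ ≈ 30.0°.

θ ≈ 30.0°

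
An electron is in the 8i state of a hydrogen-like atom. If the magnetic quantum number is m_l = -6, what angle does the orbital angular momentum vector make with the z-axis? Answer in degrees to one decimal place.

θ ≈ 157.8°

8i means n = 8, l = 6.
|L| = √(l(l+1)) ℏ = √42 ℏ.
L_z = m_l ℏ = −6ℏ.
cos θ = L_z/|L| = -6/√42, so θ ≈ 157.8°.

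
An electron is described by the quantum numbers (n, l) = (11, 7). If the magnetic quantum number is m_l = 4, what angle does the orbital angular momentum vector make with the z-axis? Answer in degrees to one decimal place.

|L| = ℏ√(l(l+1)) = 2√14 ℏ.
L_z = m_l ℏ = 4ℏ.
cos θ = L_z/|L| = 4/√56, so θ ≈ 57.7°.

θ ≈ 57.7°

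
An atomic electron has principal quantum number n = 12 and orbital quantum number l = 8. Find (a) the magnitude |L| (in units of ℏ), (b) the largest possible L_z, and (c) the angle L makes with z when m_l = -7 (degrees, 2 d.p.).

|L| = 6√2 ℏ ≈ 8.485ℏ; L_z,max = 8ℏ; θ(m_l=-7) ≈ 145.58°

|L| = ℏ√(8·9) = 6√2 ℏ ≈ 8.485ℏ.
L_z,max = lℏ = 8ℏ.
For m_l = -7: cos θ = -7/√72, θ ≈ 145.58°.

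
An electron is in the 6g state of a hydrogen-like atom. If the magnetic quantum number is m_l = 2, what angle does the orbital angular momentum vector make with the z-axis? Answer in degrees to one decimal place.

θ ≈ 63.4°

The 6g subshell has l = 4.
|L|² = l(l+1)ℏ² = 20ℏ², so |L| = 2√5 ℏ.
L_z = m_l ℏ = 2ℏ.
cos θ = L_z/|L| = 2/√20, so θ ≈ 63.4°.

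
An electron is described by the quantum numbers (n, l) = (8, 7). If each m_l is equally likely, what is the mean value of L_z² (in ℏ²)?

m_l runs from −7 to 7, i.e. {-7, -6, -5, -4, -3, -2, -1, 0, 1, 2, 3, 4, 5, 6, 7}.
⟨L_z²⟩ = ℏ²·l(l+1)/3 = 18.67ℏ².

⟨L_z²⟩ = 18.67 ℏ²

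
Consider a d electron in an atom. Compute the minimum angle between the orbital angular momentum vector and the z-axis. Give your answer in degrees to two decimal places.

A d state has l = 2.
|L| = ℏ√(l(l+1)) = √6 ℏ.
The smallest angle corresponds to the largest L_z, i.e. m_l = l = 2, giving L_z = 2ℏ.
cos θ_min = 2/√6, so θ_min ≈ 35.26°.

θ_min ≈ 35.26°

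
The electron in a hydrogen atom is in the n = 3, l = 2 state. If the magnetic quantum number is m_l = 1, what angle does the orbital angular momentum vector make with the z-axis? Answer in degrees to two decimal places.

|L|² = l(l+1)ℏ² = 6ℏ², so |L| = √6 ℏ.
L_z = m_l ℏ = 1ℏ.
cos θ = L_z/|L| = 1/√6, so θ ≈ 65.91°.

θ ≈ 65.91°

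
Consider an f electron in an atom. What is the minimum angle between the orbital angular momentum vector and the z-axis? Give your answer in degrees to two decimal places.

For an f orbital, l = 3.
|L|² = l(l+1)ℏ² = 12ℏ², so |L| = 2√3 ℏ.
The smallest angle corresponds to the largest L_z, i.e. m_l = l = 3, giving L_z = 3ℏ.
cos θ_min = 3/√12, so θ_min ≈ 30.00°.

θ_min ≈ 30.00°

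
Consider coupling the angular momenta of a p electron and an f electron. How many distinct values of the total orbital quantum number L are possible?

L runs from |1 − 3| = 2 to 1 + 3 = 4.
Allowed values: L = 2, 3, 4.
That is 3 values.

3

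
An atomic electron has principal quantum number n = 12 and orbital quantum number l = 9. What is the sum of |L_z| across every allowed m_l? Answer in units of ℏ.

The allowed m_l values are -9, -8, -7, -6, -5, -4, -3, -2, -1, 0, 1, 2, 3, 4, 5, 6, 7, 8, 9.
Σ|m_l| = l(l+1) = 90.

Σ|L_z| = 90 ℏ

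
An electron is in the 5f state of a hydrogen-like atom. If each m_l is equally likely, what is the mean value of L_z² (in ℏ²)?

The 5f subshell has l = 3.
The allowed m_l values are -3, -2, -1, 0, 1, 2, 3.
Average of L_z² over 7 states: 28/7 ℏ² = 4 ℏ².

⟨L_z²⟩ = 4 ℏ²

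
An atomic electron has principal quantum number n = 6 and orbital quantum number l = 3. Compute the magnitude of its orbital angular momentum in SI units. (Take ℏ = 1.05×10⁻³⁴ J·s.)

|L| = 3.64×10⁻³⁴ J·s

|L| = ℏ√(l(l+1)) = ℏ√(3·4) = 2√3 ℏ
Numerically, |L| = 3.464 × (1.05×10⁻³⁴ J·s) = 3.64×10⁻³⁴ J·s.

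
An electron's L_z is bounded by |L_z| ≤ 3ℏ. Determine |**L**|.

|L| = 2√3 ℏ ≈ 3.464ℏ

The maximum L_z equals lℏ, giving l = 3.
|L| = √(l(l+1)) ℏ = 2√3 ℏ.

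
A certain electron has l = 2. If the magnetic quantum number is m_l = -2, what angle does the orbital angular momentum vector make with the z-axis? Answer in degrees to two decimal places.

|L| = √(l(l+1)) ℏ = √6 ℏ.
L_z = m_l ℏ = −2ℏ.
cos θ = L_z/|L| = -2/√6, so θ ≈ 144.74°.

θ ≈ 144.74°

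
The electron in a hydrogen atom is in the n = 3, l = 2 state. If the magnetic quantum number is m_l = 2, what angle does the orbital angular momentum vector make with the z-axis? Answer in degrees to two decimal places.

θ ≈ 35.26°

|L| = ℏ√(l(l+1)) = √6 ℏ.
L_z = m_l ℏ = 2ℏ.
cos θ = L_z/|L| = 2/√6, so θ ≈ 35.26°.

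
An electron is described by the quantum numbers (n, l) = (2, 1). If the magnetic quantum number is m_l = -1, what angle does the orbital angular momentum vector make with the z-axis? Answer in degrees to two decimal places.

|L| = ℏ√(l(l+1)) = √2 ℏ.
L_z = m_l ℏ = −1ℏ.
cos θ = L_z/|L| = -1/√2, so θ ≈ 135.00°.

θ ≈ 135.00°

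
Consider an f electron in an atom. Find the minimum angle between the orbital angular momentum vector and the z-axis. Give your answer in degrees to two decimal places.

An f state has l = 3.
|L| = ℏ√(l(l+1)) = 2√3 ℏ.
The smallest angle corresponds to the largest L_z, i.e. m_l = l = 3, giving L_z = 3ℏ.
cos θ_min = 3/√12, so θ_min ≈ 30.00°.

θ_min ≈ 30.00°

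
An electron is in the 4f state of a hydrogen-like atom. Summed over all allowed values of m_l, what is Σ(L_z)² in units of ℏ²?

4f means n = 4, l = 3.
m_l ∈ {-3, -2, -1, 0, 1, 2, 3}.
Σ m_l² = 2·(1 + 4 + 9) = 28.

Σ(L_z)² = 28 ℏ²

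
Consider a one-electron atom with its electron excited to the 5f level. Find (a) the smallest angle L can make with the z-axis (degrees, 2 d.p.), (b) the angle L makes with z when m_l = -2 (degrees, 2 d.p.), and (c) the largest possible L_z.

The 5f level has l = 3.
cos θ_min = 3/√12, so θ_min ≈ 30.00°.
For m_l = -2: cos θ = -2/√12, θ ≈ 125.26°.
L_z,max = lℏ = 3ℏ.

θ_min ≈ 30.00°; θ(m_l=-2) ≈ 125.26°; L_z,max = 3ℏ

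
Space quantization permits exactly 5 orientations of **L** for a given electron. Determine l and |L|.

l = 2, |L| = √6 ℏ ≈ 2.449ℏ

5 = 2l + 1, so l = (5−1)/2 = 2.
|L| = ℏ√(l(l+1)) = ℏ√(2·3) = √6 ℏ.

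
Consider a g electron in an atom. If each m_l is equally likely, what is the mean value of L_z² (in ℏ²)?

⟨L_z²⟩ = 6.667 ℏ²

G corresponds to l = 4.
m_l runs from −4 to 4, i.e. {-4, -3, -2, -1, 0, 1, 2, 3, 4}.
Average of L_z² over 9 states: 60/9 ℏ² = 6.667 ℏ².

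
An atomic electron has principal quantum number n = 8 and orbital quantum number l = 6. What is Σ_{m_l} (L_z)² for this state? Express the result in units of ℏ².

Σ(L_z)² = 182 ℏ²

m_l runs from −6 to 6, i.e. {-6, -5, -4, -3, -2, -1, 0, 1, 2, 3, 4, 5, 6}.
Summing m² from −6 to 6: Σ m_l² = 182.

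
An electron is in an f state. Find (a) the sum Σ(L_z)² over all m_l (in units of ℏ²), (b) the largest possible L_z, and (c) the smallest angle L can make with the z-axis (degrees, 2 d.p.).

Σ(L_z)² = 28 ℏ²; L_z,max = 3ℏ; θ_min ≈ 30.00°

An f state has l = 3.
Σ m_l² = 28, so Σ(L_z)² = 28 ℏ².
L_z,max = lℏ = 3ℏ.
cos θ_min = 3/√12, so θ_min ≈ 30.00°.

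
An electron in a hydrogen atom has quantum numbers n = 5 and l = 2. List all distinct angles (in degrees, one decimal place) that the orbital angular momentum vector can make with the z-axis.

θ ∈ {35.3°, 65.9°, 90.0°, 114.1°, 144.7°}

|L| = ℏ√(l(l+1)) = √6 ℏ.
cos θ = m_l/√6 for each m_l ∈ {-2, -1, 0, 1, 2}.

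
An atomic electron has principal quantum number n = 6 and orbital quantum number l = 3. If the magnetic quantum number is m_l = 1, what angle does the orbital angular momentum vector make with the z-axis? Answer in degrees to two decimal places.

|L| = √(l(l+1)) ℏ = 2√3 ℏ.
L_z = m_l ℏ = 1ℏ.
cos θ = L_z/|L| = 1/√12, so θ ≈ 73.22°.

θ ≈ 73.22°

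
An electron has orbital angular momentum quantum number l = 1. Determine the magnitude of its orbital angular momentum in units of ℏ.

|L| = √2 ℏ ≈ 1.414ℏ

|L| = ℏ√(l(l+1)) = ℏ√(1·2) = √2 ℏ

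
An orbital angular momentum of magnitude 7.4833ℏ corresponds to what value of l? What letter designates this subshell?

(|L|/ℏ)² = l(l+1) = 56.
The positive root is l = 7.

l = 7 (k orbital)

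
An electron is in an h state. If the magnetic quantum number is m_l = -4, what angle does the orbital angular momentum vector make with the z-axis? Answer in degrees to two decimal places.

θ ≈ 136.91°

H corresponds to l = 5.
|L| = ℏ√(l(l+1)) = √30 ℏ.
L_z = m_l ℏ = −4ℏ.
cos θ = L_z/|L| = -4/√30, so θ ≈ 136.91°.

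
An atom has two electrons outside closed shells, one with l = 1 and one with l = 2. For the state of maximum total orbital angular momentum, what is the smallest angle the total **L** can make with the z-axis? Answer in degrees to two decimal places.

θ_min ≈ 30.00°

L runs from |1 − 2| = 1 to 1 + 2 = 3.
L ∈ {1, 2, 3}.
The maximum is L = 3, with |L_tot| = ℏ√(3·4) = 2√3 ℏ.
The minimum angle with z is arccos(3/√12) ≈ 30.00°.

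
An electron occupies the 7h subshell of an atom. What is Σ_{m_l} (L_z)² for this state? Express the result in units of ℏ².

For 7h, l = 5.
m_l ∈ {-5, -4, -3, -2, -1, 0, 1, 2, 3, 4, 5}.
Summing m² from −5 to 5: Σ m_l² = 110.

Σ(L_z)² = 110 ℏ²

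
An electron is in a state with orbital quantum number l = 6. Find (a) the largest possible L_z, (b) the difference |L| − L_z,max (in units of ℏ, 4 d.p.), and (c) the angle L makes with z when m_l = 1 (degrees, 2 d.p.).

L_z,max = 6ℏ; |L|−L_z,max ≈ 0.4807ℏ; θ(m_l=1) ≈ 81.12°

L_z,max = lℏ = 6ℏ.
|L| − L_z,max = (√42 − 6)ℏ ≈ 0.4807ℏ.
For m_l = 1: cos θ = 1/√42, θ ≈ 81.12°.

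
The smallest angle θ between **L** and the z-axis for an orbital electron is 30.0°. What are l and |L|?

l = 3, |L| = 2√3 ℏ ≈ 3.464ℏ

At minimum angle, m_l = l, so cos θ = l/√(l(l+1)); cos²θ = l/(l+1) = 0.7500.
Solving: l = 3.
Then |L| = ℏ√(3·4) = 2√3 ℏ.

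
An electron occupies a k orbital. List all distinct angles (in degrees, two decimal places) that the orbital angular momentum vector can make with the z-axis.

θ ∈ {20.70°, 36.70°, 48.08°, 57.69°, 66.37°, 74.50°, 82.32°, 90.00°, 97.68°, 105.50°, 113.63°, 122.31°, 131.92°, 143.30°, 159.30°}

For a k orbital, l = 7.
|L| = √(l(l+1)) ℏ = 2√14 ℏ.
cos θ = m_l/√56 for each m_l ∈ {-7, -6, -5, -4, -3, -2, -1, 0, 1, 2, 3, 4, 5, 6, 7}.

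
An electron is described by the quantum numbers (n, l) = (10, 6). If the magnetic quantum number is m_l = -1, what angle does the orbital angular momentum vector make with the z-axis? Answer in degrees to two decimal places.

θ ≈ 98.88°

|L| = √(l(l+1)) ℏ = √42 ℏ.
L_z = m_l ℏ = −1ℏ.
cos θ = L_z/|L| = -1/√42, so θ ≈ 98.88°.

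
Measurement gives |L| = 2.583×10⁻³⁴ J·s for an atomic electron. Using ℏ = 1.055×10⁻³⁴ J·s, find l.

l = 2

|L|/ℏ = (2.583×10⁻³⁴)/(1.055×10⁻³⁴) ≈ 2.448.
Set l(l+1) = 5.99; the integer solution is l = 2.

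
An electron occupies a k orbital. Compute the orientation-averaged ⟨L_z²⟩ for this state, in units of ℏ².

A k state has l = 7.
The allowed m_l values are -7, -6, -5, -4, -3, -2, -1, 0, 1, 2, 3, 4, 5, 6, 7.
Average of L_z² over 15 states: 280/15 ℏ² = 18.67 ℏ².

⟨L_z²⟩ = 18.67 ℏ²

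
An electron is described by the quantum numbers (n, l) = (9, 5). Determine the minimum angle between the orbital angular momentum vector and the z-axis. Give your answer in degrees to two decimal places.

θ_min ≈ 24.09°

|L| = ℏ√(l(l+1)) = √30 ℏ.
The smallest angle corresponds to the largest L_z, i.e. m_l = l = 5, giving L_z = 5ℏ.
cos θ_min = 5/√30, so θ_min ≈ 24.09°.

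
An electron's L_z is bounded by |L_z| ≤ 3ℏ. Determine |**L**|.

|L| = 2√3 ℏ ≈ 3.464ℏ

L_z,max = lℏ, so l = 3.
|L| = √(l(l+1)) ℏ = 2√3 ℏ.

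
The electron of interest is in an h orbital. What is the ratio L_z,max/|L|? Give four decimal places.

For an h orbital, l = 5.
|L| = √30 ℏ ≈ 5.4772ℏ, while L_z,max = lℏ = 5ℏ.
L_z,max/|L| = 5/√30 = 0.9129.

L_z,max/|L| = 0.9129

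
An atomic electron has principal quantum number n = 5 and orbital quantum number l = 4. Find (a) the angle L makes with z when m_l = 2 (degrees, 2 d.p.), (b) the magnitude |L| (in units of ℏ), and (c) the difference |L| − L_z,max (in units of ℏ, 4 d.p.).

θ(m_l=2) ≈ 63.43°; |L| = 2√5 ℏ ≈ 4.472ℏ; |L|−L_z,max ≈ 0.4721ℏ

For m_l = 2: cos θ = 2/√20, θ ≈ 63.43°.
|L| = ℏ√(4·5) = 2√5 ℏ ≈ 4.472ℏ.
|L| − L_z,max = (2√5 − 4)ℏ ≈ 0.4721ℏ.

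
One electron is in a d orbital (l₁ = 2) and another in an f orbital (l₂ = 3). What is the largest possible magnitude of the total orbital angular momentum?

L runs from |2 − 3| = 1 to 2 + 3 = 5.
Allowed values: L = 1, 2, 3, 4, 5.
The largest magnitude corresponds to L = 5: |L_tot| = ℏ√(5·6) = √30 ℏ.

|L_tot|_max = √30 ℏ ≈ 5.477ℏ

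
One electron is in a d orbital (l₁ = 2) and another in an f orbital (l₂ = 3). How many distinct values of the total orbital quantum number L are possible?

By the triangle rule, |l₁ − l₂| ≤ L ≤ l₁ + l₂.
Allowed values: L = 1, 2, 3, 4, 5.
That is 5 values.

5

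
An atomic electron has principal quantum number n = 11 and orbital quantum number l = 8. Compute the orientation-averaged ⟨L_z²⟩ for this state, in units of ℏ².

⟨L_z²⟩ = 24 ℏ²

The allowed m_l values are -8, -7, -6, -5, -4, -3, -2, -1, 0, 1, 2, 3, 4, 5, 6, 7, 8.
⟨L_z²⟩ = ℏ²·(Σ m_l²)/(2l+1) = ℏ²·408/17 = 24ℏ².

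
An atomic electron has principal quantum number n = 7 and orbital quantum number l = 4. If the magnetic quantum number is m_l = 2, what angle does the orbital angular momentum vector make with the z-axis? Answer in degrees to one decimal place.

θ ≈ 63.4°

|L| = √(l(l+1)) ℏ = 2√5 ℏ.
L_z = m_l ℏ = 2ℏ.
cos θ = L_z/|L| = 2/√20, so θ ≈ 63.4°.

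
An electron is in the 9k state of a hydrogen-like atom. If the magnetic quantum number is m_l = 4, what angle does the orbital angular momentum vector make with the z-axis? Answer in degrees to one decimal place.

The 9k subshell has l = 7.
|L| = √(l(l+1)) ℏ = 2√14 ℏ.
L_z = m_l ℏ = 4ℏ.
cos θ = L_z/|L| = 4/√56, so θ ≈ 57.7°.

θ ≈ 57.7°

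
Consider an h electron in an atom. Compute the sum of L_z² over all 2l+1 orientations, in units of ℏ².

Σ(L_z)² = 110 ℏ²

For an h orbital, l = 5.
m_l ∈ {-5, -4, -3, -2, -1, 0, 1, 2, 3, 4, 5}.
Summing m² from −5 to 5: Σ m_l² = 110.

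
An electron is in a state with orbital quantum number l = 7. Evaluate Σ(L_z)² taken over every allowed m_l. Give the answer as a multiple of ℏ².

Σ(L_z)² = 280 ℏ²

m_l ∈ {-7, -6, -5, -4, -3, -2, -1, 0, 1, 2, 3, 4, 5, 6, 7}.
Summing m² from −7 to 7: Σ m_l² = 280.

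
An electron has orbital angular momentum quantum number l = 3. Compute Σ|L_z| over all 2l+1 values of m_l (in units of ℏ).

Σ|L_z| = 12 ℏ

m_l ∈ {-3, -2, -1, 0, 1, 2, 3}.
Σ|m_l| = 2(1+2+…+3) = 12.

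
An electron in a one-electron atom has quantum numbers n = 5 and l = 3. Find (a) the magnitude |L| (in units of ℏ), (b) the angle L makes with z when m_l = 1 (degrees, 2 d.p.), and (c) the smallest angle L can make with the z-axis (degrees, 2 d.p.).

|L| = 2√3 ℏ ≈ 3.464ℏ; θ(m_l=1) ≈ 73.22°; θ_min ≈ 30.00°

|L| = ℏ√(3·4) = 2√3 ℏ ≈ 3.464ℏ.
For m_l = 1: cos θ = 1/√12, θ ≈ 73.22°.
cos θ_min = 3/√12, so θ_min ≈ 30.00°.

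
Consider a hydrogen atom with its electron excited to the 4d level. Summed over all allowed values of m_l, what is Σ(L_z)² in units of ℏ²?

Σ(L_z)² = 10 ℏ²

The 4d level has l = 2.
m_l runs from −2 to 2, i.e. {-2, -1, 0, 1, 2}.
Σ m_l² = 2·(1 + 4) = 10.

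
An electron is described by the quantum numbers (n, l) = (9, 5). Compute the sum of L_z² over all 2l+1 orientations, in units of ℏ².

The allowed m_l values are -5, -4, -3, -2, -1, 0, 1, 2, 3, 4, 5.
Summing m² from −5 to 5: Σ m_l² = 110.

Σ(L_z)² = 110 ℏ²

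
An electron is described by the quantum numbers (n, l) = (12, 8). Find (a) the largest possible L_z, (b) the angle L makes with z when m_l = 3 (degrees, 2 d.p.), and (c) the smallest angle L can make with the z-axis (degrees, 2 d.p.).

L_z,max = 8ℏ; θ(m_l=3) ≈ 69.30°; θ_min ≈ 19.47°

L_z,max = lℏ = 8ℏ.
For m_l = 3: cos θ = 3/√72, θ ≈ 69.30°.
cos θ_min = 8/√72, so θ_min ≈ 19.47°.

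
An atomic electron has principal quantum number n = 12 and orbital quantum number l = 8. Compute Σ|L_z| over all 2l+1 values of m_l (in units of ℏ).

Σ|L_z| = 72 ℏ

m_l ∈ {-8, -7, -6, -5, -4, -3, -2, -1, 0, 1, 2, 3, 4, 5, 6, 7, 8}.
Σ|m_l| = l(l+1) = 72.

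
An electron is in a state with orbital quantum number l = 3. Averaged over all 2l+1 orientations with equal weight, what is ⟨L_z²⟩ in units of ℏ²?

m_l ∈ {-3, -2, -1, 0, 1, 2, 3}.
⟨L_z²⟩ = ℏ²·l(l+1)/3 = 4ℏ².

⟨L_z²⟩ = 4 ℏ²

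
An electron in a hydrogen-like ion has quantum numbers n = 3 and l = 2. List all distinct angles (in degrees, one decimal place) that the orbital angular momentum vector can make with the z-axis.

|L| = √(l(l+1)) ℏ = √6 ℏ.
cos θ = m_l/√6 for each m_l ∈ {-2, -1, 0, 1, 2}.

θ ∈ {35.3°, 65.9°, 90.0°, 114.1°, 144.7°}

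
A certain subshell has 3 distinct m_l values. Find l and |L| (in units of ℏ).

l = 1, |L| = √2 ℏ ≈ 1.414ℏ

Since there are 2l+1 = 3 values of m_l, l = 1.
|L| = ℏ√(l(l+1)) = ℏ√(1·2) = √2 ℏ.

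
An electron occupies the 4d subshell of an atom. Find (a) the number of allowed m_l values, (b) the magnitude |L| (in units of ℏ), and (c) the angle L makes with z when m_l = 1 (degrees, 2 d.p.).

5 values; |L| = √6 ℏ ≈ 2.449ℏ; θ(m_l=1) ≈ 65.91°

For 4d, l = 2.
There are 2l+1 = 5 values of m_l.
|L| = ℏ√(2·3) = √6 ℏ ≈ 2.449ℏ.
For m_l = 1: cos θ = 1/√6, θ ≈ 65.91°.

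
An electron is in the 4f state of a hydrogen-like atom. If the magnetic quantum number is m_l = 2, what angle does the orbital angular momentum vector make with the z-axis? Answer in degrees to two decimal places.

θ ≈ 54.74°

The 4f subshell has l = 3.
|L|² = l(l+1)ℏ² = 12ℏ², so |L| = 2√3 ℏ.
L_z = m_l ℏ = 2ℏ.
cos θ = L_z/|L| = 2/√12, so θ ≈ 54.74°.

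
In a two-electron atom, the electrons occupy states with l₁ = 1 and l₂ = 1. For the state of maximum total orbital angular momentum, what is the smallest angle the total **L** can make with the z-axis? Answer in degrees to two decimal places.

θ_min ≈ 35.26°

Angular momentum addition gives L = |l₁ − l₂|, …, l₁ + l₂.
So L can be 0, 1, 2.
The maximum is L = 2, with |L_tot| = ℏ√(2·3) = √6 ℏ.
The minimum angle with z is arccos(2/√6) ≈ 35.26°.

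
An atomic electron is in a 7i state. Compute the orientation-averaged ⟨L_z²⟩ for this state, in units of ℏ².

7i means n = 7, l = 6.
m_l ∈ {-6, -5, -4, -3, -2, -1, 0, 1, 2, 3, 4, 5, 6}.
⟨L_z²⟩ = ℏ²·l(l+1)/3 = 14ℏ².

⟨L_z²⟩ = 14 ℏ²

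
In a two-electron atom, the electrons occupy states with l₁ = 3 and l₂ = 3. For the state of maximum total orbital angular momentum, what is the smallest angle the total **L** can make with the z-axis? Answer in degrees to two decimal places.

L runs from |3 − 3| = 0 to 3 + 3 = 6.
L ∈ {0, 1, 2, 3, 4, 5, 6}.
The maximum is L = 6, with |L_tot| = ℏ√(6·7) = √42 ℏ.
The minimum angle with z is arccos(6/√42) ≈ 22.21°.

θ_min ≈ 22.21°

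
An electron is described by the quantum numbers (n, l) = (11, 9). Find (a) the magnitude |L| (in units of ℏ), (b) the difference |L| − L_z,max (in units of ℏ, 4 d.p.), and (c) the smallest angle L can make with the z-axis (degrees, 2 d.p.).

|L| = 3√10 ℏ ≈ 9.487ℏ; |L|−L_z,max ≈ 0.4868ℏ; θ_min ≈ 18.43°

|L| = ℏ√(9·10) = 3√10 ℏ ≈ 9.487ℏ.
|L| − L_z,max = (3√10 − 9)ℏ ≈ 0.4868ℏ.
cos θ_min = 9/√90, so θ_min ≈ 18.43°.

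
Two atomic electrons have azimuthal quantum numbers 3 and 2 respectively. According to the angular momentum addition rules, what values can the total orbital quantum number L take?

L = 1, 2, 3, 4, 5

By the triangle rule, |l₁ − l₂| ≤ L ≤ l₁ + l₂.
So L can be 1, 2, 3, 4, 5.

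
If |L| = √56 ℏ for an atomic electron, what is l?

l = 7

Since |L|² = l(l+1)ℏ², l(l+1) = 56.
l² + l − 56 = 0 ⇒ l = 7.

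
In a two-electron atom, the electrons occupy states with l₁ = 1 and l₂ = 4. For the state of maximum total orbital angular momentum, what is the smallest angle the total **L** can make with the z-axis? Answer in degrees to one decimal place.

The total orbital quantum number L ranges from |l₁ − l₂| to l₁ + l₂ in integer steps.
Allowed values: L = 3, 4, 5.
The maximum is L = 5, with |L_tot| = ℏ√(5·6) = √30 ℏ.
The minimum angle with z is arccos(5/√30) ≈ 24.1°.

θ_min ≈ 24.1°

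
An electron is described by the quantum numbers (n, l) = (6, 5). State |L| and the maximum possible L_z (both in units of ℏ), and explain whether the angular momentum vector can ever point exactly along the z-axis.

|L| = √30 ℏ ≈ 5.4772ℏ, while L_z,max = lℏ = 5ℏ.
Since |L| > L_z,max, the vector can never point exactly along z; the closest it comes is θ_min = arccos(5/√30) ≈ 24.1°.

No: L_z,max = 5ℏ < |L| = √30 ℏ ≈ 5.477ℏ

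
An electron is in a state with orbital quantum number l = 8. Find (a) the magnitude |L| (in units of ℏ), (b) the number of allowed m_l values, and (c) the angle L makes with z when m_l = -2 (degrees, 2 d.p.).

|L| = 6√2 ℏ ≈ 8.485ℏ; 17 values; θ(m_l=-2) ≈ 103.63°

|L| = ℏ√(8·9) = 6√2 ℏ ≈ 8.485ℏ.
There are 2l+1 = 17 values of m_l.
For m_l = -2: cos θ = -2/√72, θ ≈ 103.63°.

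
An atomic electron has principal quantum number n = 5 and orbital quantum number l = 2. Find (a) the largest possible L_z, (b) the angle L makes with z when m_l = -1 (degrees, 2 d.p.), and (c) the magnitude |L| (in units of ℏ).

L_z,max = lℏ = 2ℏ.
For m_l = -1: cos θ = -1/√6, θ ≈ 114.09°.
|L| = ℏ√(2·3) = √6 ℏ ≈ 2.449ℏ.

L_z,max = 2ℏ; θ(m_l=-1) ≈ 114.09°; |L| = √6 ℏ ≈ 2.449ℏ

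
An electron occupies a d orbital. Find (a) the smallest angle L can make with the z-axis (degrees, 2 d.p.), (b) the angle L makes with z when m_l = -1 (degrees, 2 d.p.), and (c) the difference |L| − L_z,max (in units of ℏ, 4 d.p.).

A d state has l = 2.
cos θ_min = 2/√6, so θ_min ≈ 35.26°.
For m_l = -1: cos θ = -1/√6, θ ≈ 114.09°.
|L| − L_z,max = (√6 − 2)ℏ ≈ 0.4495ℏ.

θ_min ≈ 35.26°; θ(m_l=-1) ≈ 114.09°; |L|−L_z,max ≈ 0.4495ℏ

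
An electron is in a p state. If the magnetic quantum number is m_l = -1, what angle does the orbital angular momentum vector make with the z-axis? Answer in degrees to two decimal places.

The letter p corresponds to l = 1.
|L| = √(l(l+1)) ℏ = √2 ℏ.
L_z = m_l ℏ = −1ℏ.
cos θ = L_z/|L| = -1/√2, so θ ≈ 135.00°.

θ ≈ 135.00°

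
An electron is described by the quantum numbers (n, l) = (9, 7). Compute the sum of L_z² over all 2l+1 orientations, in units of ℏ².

The allowed m_l values are -7, -6, -5, -4, -3, -2, -1, 0, 1, 2, 3, 4, 5, 6, 7.
Σ m_l² = l(l+1)(2l+1)/3 = 7·8·15/3 = 280.

Σ(L_z)² = 280 ℏ²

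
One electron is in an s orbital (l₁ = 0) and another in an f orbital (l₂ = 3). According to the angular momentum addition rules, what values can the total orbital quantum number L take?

The total orbital quantum number L ranges from |l₁ − l₂| to l₁ + l₂ in integer steps.
L ∈ {3}.

L = 3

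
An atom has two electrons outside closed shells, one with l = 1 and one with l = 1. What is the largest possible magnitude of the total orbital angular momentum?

|L_tot|_max = √6 ℏ ≈ 2.449ℏ

L runs from |1 − 1| = 0 to 1 + 1 = 2.
So L can be 0, 1, 2.
The largest magnitude corresponds to L = 2: |L_tot| = ℏ√(2·3) = √6 ℏ.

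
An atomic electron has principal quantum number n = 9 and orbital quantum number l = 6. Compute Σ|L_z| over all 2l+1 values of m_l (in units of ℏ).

Σ|L_z| = 42 ℏ

The allowed m_l values are -6, -5, -4, -3, -2, -1, 0, 1, 2, 3, 4, 5, 6.
Σ|m_l| = 2·6(6+1)/2 = 42.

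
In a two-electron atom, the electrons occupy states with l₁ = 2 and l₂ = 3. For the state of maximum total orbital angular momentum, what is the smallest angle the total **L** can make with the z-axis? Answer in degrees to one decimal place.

θ_min ≈ 24.1°

Angular momentum addition gives L = |l₁ − l₂|, …, l₁ + l₂.
L ∈ {1, 2, 3, 4, 5}.
The maximum is L = 5, with |L_tot| = ℏ√(5·6) = √30 ℏ.
The minimum angle with z is arccos(5/√30) ≈ 24.1°.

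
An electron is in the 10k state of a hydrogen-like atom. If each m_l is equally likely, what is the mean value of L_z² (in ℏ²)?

⟨L_z²⟩ = 18.67 ℏ²

For 10k, l = 7.
The allowed m_l values are -7, -6, -5, -4, -3, -2, -1, 0, 1, 2, 3, 4, 5, 6, 7.
Average of L_z² over 15 states: 280/15 ℏ² = 18.67 ℏ².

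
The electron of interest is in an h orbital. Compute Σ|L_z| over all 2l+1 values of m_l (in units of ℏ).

Σ|L_z| = 30 ℏ

An h state has l = 5.
The allowed m_l values are -5, -4, -3, -2, -1, 0, 1, 2, 3, 4, 5.
Σ|m_l| = 2·5(5+1)/2 = 30.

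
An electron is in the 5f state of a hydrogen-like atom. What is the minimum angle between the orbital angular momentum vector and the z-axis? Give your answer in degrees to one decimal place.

The 5f subshell has l = 3.
|L| = ℏ√(l(l+1)) = 2√3 ℏ.
The smallest angle corresponds to the largest L_z, i.e. m_l = l = 3, giving L_z = 3ℏ.
cos θ_min = 3/√12, so θ_min ≈ 30.0°.

θ_min ≈ 30.0°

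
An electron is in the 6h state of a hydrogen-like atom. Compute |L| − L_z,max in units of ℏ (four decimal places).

|L| − L_z,max ≈ 0.4772ℏ

The 6h subshell has l = 5.
|L| = √30 ℏ ≈ 5.4772ℏ, while L_z,max = lℏ = 5ℏ.
The difference is (√30 − 5)ℏ ≈ 0.4772ℏ.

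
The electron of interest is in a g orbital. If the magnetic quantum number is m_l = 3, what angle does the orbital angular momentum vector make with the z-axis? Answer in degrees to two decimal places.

θ ≈ 47.87°

G corresponds to l = 4.
|L| = √(l(l+1)) ℏ = 2√5 ℏ.
L_z = m_l ℏ = 3ℏ.
cos θ = L_z/|L| = 3/√20, so θ ≈ 47.87°.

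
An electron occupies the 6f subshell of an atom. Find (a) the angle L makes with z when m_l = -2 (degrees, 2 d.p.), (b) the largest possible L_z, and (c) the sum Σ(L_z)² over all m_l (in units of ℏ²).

For 6f, l = 3.
For m_l = -2: cos θ = -2/√12, θ ≈ 125.26°.
L_z,max = lℏ = 3ℏ.
Σ m_l² = 28, so Σ(L_z)² = 28 ℏ².

θ(m_l=-2) ≈ 125.26°; L_z,max = 3ℏ; Σ(L_z)² = 28 ℏ²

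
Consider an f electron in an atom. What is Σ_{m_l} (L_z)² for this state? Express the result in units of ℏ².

The letter f corresponds to l = 3.
The allowed m_l values are -3, -2, -1, 0, 1, 2, 3.
Σ m_l² = l(l+1)(2l+1)/3 = 3·4·7/3 = 28.

Σ(L_z)² = 28 ℏ²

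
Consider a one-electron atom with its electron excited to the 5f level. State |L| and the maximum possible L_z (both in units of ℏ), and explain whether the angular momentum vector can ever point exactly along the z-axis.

The 5f level has l = 3.
|L| = 2√3 ℏ ≈ 3.4641ℏ, while L_z,max = lℏ = 3ℏ.
Since |L| > L_z,max, the vector can never point exactly along z; the closest it comes is θ_min = arccos(3/√12) ≈ 30.0°.

No: L_z,max = 3ℏ < |L| = 2√3 ℏ ≈ 3.464ℏ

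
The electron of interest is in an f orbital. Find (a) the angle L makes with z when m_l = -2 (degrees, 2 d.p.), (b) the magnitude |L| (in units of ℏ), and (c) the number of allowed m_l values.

θ(m_l=-2) ≈ 125.26°; |L| = 2√3 ℏ ≈ 3.464ℏ; 7 values

An f state has l = 3.
For m_l = -2: cos θ = -2/√12, θ ≈ 125.26°.
|L| = ℏ√(3·4) = 2√3 ℏ ≈ 3.464ℏ.
There are 2l+1 = 7 values of m_l.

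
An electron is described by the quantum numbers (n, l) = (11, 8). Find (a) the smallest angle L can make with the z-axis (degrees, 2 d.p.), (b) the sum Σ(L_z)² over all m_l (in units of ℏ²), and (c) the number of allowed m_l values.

cos θ_min = 8/√72, so θ_min ≈ 19.47°.
Σ m_l² = 408, so Σ(L_z)² = 408 ℏ².
There are 2l+1 = 17 values of m_l.

θ_min ≈ 19.47°; Σ(L_z)² = 408 ℏ²; 17 values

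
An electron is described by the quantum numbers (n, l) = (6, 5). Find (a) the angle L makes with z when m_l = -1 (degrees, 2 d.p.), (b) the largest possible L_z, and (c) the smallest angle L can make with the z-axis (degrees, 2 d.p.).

θ(m_l=-1) ≈ 100.52°; L_z,max = 5ℏ; θ_min ≈ 24.09°

For m_l = -1: cos θ = -1/√30, θ ≈ 100.52°.
L_z,max = lℏ = 5ℏ.
cos θ_min = 5/√30, so θ_min ≈ 24.09°.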